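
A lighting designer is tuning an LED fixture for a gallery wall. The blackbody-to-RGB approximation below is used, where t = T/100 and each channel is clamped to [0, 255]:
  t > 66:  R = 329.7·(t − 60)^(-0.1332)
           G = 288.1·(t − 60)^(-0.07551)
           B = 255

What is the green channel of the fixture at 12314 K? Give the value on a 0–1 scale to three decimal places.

0.826

t = 12314/100 = 123.14; the t > 66 branch applies.
G = 288.1·(123.14 − 60)^(-0.07551) = 288.1·63.14^(-0.07551) = 288.1·0.73124 = 210.670.
On a 0–1 scale: 210.670/255 = 0.8262 → 0.826.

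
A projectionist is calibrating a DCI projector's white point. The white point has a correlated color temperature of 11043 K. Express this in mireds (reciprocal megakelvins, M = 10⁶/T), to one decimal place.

90.6 mireds

M = 10⁶ / 11043 = 90.555 → 90.6 mireds.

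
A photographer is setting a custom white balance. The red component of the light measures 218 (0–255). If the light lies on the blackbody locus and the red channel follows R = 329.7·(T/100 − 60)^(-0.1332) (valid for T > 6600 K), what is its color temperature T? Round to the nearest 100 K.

(t − 60)^(-0.1332) = 218/329.7 = 0.66121.
t − 60 = 0.66121^(1/-0.1332) = 0.66121^(-7.508) = 22.326, so t = 82.326.
T = 100·t = 8233 K → 8200 K to the nearest 100 K.

8200 K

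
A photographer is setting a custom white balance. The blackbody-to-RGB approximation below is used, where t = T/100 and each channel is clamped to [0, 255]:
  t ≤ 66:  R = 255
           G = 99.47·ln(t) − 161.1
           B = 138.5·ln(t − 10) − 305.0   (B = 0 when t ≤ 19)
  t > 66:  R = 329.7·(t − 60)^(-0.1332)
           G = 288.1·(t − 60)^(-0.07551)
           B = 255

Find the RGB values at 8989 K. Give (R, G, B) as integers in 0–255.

t = 8989/100 = 89.89; the t > 66 branch applies.
R = 329.7·(89.89 − 60)^(-0.1332) = 329.7·29.89^(-0.1332) = 329.7·0.63600 = 209.691.
G = 288.1·(89.89 − 60)^(-0.07551) = 288.1·29.89^(-0.07551) = 288.1·0.77372 = 222.908.
B = 255 by definition for t > 66.
Rounded: (210, 223, 255).

(210, 223, 255)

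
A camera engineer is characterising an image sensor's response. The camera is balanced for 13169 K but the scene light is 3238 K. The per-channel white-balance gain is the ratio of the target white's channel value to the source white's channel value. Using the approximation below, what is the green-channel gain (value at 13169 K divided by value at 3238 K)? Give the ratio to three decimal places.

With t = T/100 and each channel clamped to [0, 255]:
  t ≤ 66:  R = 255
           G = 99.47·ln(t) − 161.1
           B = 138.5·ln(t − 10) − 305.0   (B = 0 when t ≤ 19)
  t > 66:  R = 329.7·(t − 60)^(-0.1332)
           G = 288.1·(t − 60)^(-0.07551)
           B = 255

At 3238 K (t = 32.38):
  G = 99.47·ln 32.38 − 161.1 = 99.47·3.4775 − 161.1 = 184.811.
At 13169 K (t = 131.69):
  G = 288.1·(131.69 − 60)^(-0.07551) = 288.1·71.69^(-0.07551) = 288.1·0.72426 = 208.659.
Gain = 208.659 / 184.811 = 1.1290 → 1.129.

1.129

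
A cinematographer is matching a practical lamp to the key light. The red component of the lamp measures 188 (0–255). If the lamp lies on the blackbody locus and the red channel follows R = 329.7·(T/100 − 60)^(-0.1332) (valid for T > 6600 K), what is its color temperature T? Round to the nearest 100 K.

12800 K

(t − 60)^(-0.1332) = 188/329.7 = 0.57022.
t − 60 = 0.57022^(1/-0.1332) = 0.57022^(-7.508) = 67.848, so t = 127.848.
T = 100·t = 12785 K → 12800 K to the nearest 100 K.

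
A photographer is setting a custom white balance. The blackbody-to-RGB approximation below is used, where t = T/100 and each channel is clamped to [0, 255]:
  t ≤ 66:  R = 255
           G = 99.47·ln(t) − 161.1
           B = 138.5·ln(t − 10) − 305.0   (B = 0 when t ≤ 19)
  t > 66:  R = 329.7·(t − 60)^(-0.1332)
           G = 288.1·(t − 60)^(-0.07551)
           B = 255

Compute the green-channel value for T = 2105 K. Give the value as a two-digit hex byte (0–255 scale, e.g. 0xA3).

t = 2105/100 = 21.05; the t ≤ 66 branch applies.
G = 99.47·ln 21.05 − 161.1 = 99.47·3.0469 − 161.1 = 141.975.
Rounded: 142; in hex, 0x8E.

0x8E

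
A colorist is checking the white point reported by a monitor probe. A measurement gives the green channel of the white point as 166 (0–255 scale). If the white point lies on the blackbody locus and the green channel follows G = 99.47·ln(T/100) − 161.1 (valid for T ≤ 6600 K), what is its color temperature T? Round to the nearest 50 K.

2700 K

ln t = (166 + 161.1) / 99.47 = 3.2884.
t = e^3.2884 = 26.801.
T = 100·t = 2680 K → 2700 K to the nearest 50 K.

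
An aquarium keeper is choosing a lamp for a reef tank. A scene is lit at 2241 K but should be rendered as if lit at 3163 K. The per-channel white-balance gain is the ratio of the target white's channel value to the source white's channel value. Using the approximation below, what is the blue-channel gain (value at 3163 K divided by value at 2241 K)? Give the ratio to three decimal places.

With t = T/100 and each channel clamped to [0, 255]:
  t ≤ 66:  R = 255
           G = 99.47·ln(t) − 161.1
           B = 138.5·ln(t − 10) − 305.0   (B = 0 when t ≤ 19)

2.756

At 2241 K (t = 22.41):
  B = 138.5·ln(22.41 − 10) − 305.0 = 138.5·ln 12.41 − 305.0 = 138.5·2.5185 − 305.0 = 43.813.
At 3163 K (t = 31.63):
  B = 138.5·ln(31.63 − 10) − 305.0 = 138.5·ln 21.63 − 305.0 = 138.5·3.0741 − 305.0 = 120.760.
Gain = 120.760 / 43.813 = 2.7563 → 2.756.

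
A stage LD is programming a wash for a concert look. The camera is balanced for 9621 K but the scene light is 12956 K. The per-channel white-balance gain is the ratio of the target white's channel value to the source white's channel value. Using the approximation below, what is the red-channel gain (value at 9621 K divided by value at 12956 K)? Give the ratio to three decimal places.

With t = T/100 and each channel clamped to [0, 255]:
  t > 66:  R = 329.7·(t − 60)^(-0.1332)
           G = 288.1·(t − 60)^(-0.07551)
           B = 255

1.091

At 12956 K (t = 129.56):
  R = 329.7·(129.56 − 60)^(-0.1332) = 329.7·69.56^(-0.1332) = 329.7·0.56833 = 187.377.
At 9621 K (t = 96.21):
  R = 329.7·(96.21 − 60)^(-0.1332) = 329.7·36.21^(-0.1332) = 329.7·0.61996 = 204.401.
Gain = 204.401 / 187.377 = 1.0909 → 1.091.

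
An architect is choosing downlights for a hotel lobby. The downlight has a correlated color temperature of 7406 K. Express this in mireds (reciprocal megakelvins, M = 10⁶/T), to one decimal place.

M = 10⁶ / 7406 = 135.026 → 135.0 mireds.

135.0 mireds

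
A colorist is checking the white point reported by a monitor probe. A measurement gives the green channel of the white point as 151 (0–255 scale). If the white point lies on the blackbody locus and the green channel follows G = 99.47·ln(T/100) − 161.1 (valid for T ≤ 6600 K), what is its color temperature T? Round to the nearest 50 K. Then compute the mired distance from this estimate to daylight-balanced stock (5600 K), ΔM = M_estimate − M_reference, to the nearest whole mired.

ln t = (151 + 161.1) / 99.47 = 3.1376.
t = e^3.1376 = 23.049.
T = 100·t = 2305 K → 2300 K to the nearest 50 K.
M_estimate = 10⁶/2300 = 434.78; M_reference = 10⁶/5600 = 178.57.
ΔM = 434.78 − 178.57 = 256.21 → +256 mireds.

+256 mireds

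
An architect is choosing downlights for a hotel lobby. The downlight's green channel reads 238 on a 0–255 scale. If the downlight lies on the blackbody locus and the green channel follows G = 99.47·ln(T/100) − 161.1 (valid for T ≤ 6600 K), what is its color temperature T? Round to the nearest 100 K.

5500 K

ln t = (238 + 161.1) / 99.47 = 4.0123.
t = e^4.0123 = 55.272.
T = 100·t = 5527 K → 5500 K to the nearest 100 K.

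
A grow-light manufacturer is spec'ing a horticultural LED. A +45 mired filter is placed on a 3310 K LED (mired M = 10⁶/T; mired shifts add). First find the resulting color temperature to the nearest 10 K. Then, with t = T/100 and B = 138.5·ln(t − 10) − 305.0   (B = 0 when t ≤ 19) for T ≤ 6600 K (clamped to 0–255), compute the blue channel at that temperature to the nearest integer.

M_in = 10⁶/3310 = 302.11; M_out = 302.11 + (+45) = 347.11.
T_out = 10⁶/347.11 = 2880.9 K → 2880 K; t = 28.8.
B = 138.5·ln(28.8 − 10) − 305.0 = 138.5·ln 18.8 − 305.0 = 138.5·2.9339 − 305.0 = 101.339.
Rounded: 101.

101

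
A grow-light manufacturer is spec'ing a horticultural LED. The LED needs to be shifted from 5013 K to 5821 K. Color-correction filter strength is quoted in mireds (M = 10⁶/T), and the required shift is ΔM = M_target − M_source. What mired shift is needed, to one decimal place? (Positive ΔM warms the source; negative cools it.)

M_source = 10⁶/5013 = 199.481; M_target = 10⁶/5821 = 171.792.
ΔM = 171.792 − 199.481 = -27.690 → -27.7 mireds, a cooling shift.

-27.7 mireds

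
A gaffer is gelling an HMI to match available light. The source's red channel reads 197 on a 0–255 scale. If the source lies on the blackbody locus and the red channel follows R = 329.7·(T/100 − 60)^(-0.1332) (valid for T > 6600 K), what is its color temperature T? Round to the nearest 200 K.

(t − 60)^(-0.1332) = 197/329.7 = 0.59751.
t − 60 = 0.59751^(1/-0.1332) = 0.59751^(-7.508) = 47.761, so t = 107.761.
T = 100·t = 10776 K → 10800 K to the nearest 200 K.

10800 K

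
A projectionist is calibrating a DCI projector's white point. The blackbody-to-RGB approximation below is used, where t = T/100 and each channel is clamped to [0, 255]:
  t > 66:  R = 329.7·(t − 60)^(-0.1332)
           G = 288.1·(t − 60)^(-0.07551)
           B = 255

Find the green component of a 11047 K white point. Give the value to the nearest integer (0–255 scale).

t = 11047/100 = 110.47; the t > 66 branch applies.
G = 288.1·(110.47 − 60)^(-0.07551) = 288.1·50.47^(-0.07551) = 288.1·0.74371 = 214.263.
Rounded: 214.

214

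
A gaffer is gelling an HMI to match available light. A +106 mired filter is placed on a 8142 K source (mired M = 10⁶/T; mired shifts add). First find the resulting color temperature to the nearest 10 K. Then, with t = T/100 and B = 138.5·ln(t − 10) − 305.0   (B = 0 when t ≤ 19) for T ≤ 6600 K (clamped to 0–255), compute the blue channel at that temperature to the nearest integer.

182

M_in = 10⁶/8142 = 122.82; M_out = 122.82 + (+106) = 228.82.
T_out = 10⁶/228.82 = 4370.2 K → 4370 K; t = 43.7.
B = 138.5·ln(43.7 − 10) − 305.0 = 138.5·ln 33.7 − 305.0 = 138.5·3.5175 − 305.0 = 182.173.
Rounded: 182.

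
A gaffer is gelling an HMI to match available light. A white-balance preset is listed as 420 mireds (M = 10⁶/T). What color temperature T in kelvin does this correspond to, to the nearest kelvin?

2381 K

T = 10⁶ / 420 = 2380.95 K → 2381 K.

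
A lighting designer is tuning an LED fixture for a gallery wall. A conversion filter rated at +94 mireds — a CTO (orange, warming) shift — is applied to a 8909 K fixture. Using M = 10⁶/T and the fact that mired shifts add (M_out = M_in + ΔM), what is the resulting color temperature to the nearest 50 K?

M_in = 10⁶/8909 = 112.25 mireds.
M_out = 112.25 + (+94) = 206.25 mireds.
T_out = 10⁶/206.25 = 4848.6 K → 4850 K.

4850 K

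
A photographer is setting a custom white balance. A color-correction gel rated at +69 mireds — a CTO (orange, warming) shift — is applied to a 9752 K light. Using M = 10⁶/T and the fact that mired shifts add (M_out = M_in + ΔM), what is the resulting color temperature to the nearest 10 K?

5830 K

M_in = 10⁶/9752 = 102.54 mireds.
M_out = 102.54 + (+69) = 171.54 mireds.
T_out = 10⁶/171.54 = 5829.4 K → 5830 K.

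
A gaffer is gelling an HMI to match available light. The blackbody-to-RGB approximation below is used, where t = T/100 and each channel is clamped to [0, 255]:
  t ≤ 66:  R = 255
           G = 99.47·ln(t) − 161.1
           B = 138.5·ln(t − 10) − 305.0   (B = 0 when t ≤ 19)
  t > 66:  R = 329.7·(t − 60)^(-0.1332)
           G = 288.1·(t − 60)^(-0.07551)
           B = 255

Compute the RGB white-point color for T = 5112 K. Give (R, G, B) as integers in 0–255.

(255, 230, 210)

t = 5112/100 = 51.12; the t ≤ 66 branch applies.
R = 255 by definition for t ≤ 66.
G = 99.47·ln 51.12 − 161.1 = 99.47·3.9342 − 161.1 = 230.232.
B = 138.5·ln(51.12 − 10) − 305.0 = 138.5·ln 41.12 − 305.0 = 138.5·3.7165 − 305.0 = 209.735.
Rounded: (255, 230, 210).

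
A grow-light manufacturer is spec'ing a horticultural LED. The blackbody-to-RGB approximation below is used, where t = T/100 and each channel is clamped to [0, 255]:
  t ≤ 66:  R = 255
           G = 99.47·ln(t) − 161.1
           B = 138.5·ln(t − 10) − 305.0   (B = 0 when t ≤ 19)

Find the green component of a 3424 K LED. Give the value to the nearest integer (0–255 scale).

t = 3424/100 = 34.24; the t ≤ 66 branch applies.
G = 99.47·ln 34.24 − 161.1 = 99.47·3.5334 − 161.1 = 190.367.
Rounded: 190.

190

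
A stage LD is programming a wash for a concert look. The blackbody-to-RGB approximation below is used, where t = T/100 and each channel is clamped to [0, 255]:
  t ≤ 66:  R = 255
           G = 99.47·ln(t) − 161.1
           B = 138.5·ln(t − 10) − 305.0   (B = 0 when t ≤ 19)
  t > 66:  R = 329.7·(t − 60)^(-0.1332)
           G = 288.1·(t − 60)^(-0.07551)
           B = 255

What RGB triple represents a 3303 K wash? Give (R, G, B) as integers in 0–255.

t = 3303/100 = 33.03; the t ≤ 66 branch applies.
R = 255 by definition for t ≤ 66.
G = 99.47·ln 33.03 − 161.1 = 99.47·3.4974 − 161.1 = 186.788.
B = 138.5·ln(33.03 − 10) − 305.0 = 138.5·ln 23.03 − 305.0 = 138.5·3.1368 − 305.0 = 129.446.
Rounded: (255, 187, 129).

(255, 187, 129)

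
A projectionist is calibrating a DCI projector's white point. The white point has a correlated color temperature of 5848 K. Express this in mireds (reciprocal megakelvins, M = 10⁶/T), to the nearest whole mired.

171 mireds

M = 10⁶ / 5848 = 170.999 → 171 mireds.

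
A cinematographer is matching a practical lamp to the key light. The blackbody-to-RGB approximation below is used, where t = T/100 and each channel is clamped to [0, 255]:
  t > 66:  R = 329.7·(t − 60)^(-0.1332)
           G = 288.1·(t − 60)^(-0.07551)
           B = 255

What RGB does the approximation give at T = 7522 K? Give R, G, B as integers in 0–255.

R=229, G=235, B=255

t = 7522/100 = 75.22; the t > 66 branch applies.
R = 329.7·(75.22 − 60)^(-0.1332) = 329.7·15.22^(-0.1332) = 329.7·0.69583 = 229.415.
G = 288.1·(75.22 − 60)^(-0.07551) = 288.1·15.22^(-0.07551) = 288.1·0.81417 = 234.563.
B = 255 by definition for t > 66.
Rounded: (229, 235, 255).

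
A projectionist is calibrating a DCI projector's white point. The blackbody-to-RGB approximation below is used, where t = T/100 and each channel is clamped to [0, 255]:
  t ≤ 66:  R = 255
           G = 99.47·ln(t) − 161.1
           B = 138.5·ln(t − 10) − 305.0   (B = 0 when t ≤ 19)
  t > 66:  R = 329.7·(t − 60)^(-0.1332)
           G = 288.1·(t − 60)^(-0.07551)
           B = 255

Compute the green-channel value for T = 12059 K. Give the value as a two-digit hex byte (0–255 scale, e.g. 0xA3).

0xD3

t = 12059/100 = 120.59; the t > 66 branch applies.
G = 288.1·(120.59 − 60)^(-0.07551) = 288.1·60.59^(-0.07551) = 288.1·0.73352 = 211.327.
Rounded: 211; in hex, 0xD3.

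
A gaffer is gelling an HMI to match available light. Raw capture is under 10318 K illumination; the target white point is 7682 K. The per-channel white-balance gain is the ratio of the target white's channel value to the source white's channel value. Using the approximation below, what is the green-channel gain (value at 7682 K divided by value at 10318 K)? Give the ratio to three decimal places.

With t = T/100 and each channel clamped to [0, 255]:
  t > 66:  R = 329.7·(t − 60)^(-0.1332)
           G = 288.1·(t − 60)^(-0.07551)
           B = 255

At 10318 K (t = 103.18):
  G = 288.1·(103.18 − 60)^(-0.07551) = 288.1·43.18^(-0.07551) = 288.1·0.75252 = 216.802.
At 7682 K (t = 76.82):
  G = 288.1·(76.82 − 60)^(-0.07551) = 288.1·16.82^(-0.07551) = 288.1·0.80805 = 232.799.
Gain = 232.799 / 216.802 = 1.0738 → 1.074.

1.074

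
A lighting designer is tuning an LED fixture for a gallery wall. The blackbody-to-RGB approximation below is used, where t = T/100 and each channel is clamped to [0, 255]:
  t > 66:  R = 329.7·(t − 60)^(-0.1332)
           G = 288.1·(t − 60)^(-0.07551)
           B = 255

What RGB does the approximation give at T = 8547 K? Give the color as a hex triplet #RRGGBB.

#D6E2FF

t = 8547/100 = 85.47; the t > 66 branch applies.
R = 329.7·(85.47 − 60)^(-0.1332) = 329.7·25.47^(-0.1332) = 329.7·0.64971 = 214.208.
G = 288.1·(85.47 − 60)^(-0.07551) = 288.1·25.47^(-0.07551) = 288.1·0.78312 = 225.618.
B = 255 by definition for t > 66.
Rounded: (214, 226, 255).
In hex: #D6E2FF.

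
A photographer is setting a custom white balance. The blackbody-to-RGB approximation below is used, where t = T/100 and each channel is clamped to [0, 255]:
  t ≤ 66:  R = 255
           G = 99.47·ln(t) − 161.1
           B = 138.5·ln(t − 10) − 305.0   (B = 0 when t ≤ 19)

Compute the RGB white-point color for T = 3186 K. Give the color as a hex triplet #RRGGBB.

t = 3186/100 = 31.86; the t ≤ 66 branch applies.
R = 255 by definition for t ≤ 66.
G = 99.47·ln 31.86 − 161.1 = 99.47·3.4614 − 161.1 = 183.201.
B = 138.5·ln(31.86 − 10) − 305.0 = 138.5·ln 21.86 − 305.0 = 138.5·3.0847 − 305.0 = 122.225.
Rounded: (255, 183, 122).
In hex: #FFB77A.

#FFB77A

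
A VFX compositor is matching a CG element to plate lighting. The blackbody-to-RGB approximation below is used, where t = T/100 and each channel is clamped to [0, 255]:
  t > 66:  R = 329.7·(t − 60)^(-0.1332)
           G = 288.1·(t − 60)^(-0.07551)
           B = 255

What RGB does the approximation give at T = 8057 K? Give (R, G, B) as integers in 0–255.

t = 8057/100 = 80.57; the t > 66 branch applies.
R = 329.7·(80.57 − 60)^(-0.1332) = 329.7·20.57^(-0.1332) = 329.7·0.66846 = 220.392.
G = 288.1·(80.57 − 60)^(-0.07551) = 288.1·20.57^(-0.07551) = 288.1·0.79586 = 229.288.
B = 255 by definition for t > 66.
Rounded: (220, 229, 255).

(220, 229, 255)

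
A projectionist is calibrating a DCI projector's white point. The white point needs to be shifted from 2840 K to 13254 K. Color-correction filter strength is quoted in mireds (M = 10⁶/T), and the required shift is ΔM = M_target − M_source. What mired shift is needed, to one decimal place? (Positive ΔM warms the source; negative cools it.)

M_source = 10⁶/2840 = 352.113; M_target = 10⁶/13254 = 75.449.
ΔM = 75.449 − 352.113 = -276.664 → -276.7 mireds, a cooling shift.

-276.7 mireds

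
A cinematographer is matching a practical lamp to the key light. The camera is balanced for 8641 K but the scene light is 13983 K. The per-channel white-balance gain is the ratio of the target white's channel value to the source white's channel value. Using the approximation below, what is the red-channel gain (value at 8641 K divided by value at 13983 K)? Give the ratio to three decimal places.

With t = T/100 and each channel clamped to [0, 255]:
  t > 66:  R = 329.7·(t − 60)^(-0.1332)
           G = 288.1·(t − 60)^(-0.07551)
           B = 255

1.159

At 13983 K (t = 139.83):
  R = 329.7·(139.83 − 60)^(-0.1332) = 329.7·79.83^(-0.1332) = 329.7·0.55800 = 183.971.
At 8641 K (t = 86.41):
  R = 329.7·(86.41 − 60)^(-0.1332) = 329.7·26.41^(-0.1332) = 329.7·0.64658 = 213.177.
Gain = 213.177 / 183.971 = 1.1587 → 1.159.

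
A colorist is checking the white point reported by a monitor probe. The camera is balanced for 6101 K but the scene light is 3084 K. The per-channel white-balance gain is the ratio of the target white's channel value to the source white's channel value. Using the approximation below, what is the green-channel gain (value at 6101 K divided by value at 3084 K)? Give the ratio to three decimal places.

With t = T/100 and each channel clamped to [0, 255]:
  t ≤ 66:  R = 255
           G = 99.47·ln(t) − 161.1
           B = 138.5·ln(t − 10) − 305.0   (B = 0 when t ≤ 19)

1.377

At 3084 K (t = 30.84):
  G = 99.47·ln 30.84 − 161.1 = 99.47·3.4288 − 161.1 = 179.964.
At 6101 K (t = 61.01):
  G = 99.47·ln 61.01 − 161.1 = 99.47·4.1110 − 161.1 = 247.825.
Gain = 247.825 / 179.964 = 1.3771 → 1.377.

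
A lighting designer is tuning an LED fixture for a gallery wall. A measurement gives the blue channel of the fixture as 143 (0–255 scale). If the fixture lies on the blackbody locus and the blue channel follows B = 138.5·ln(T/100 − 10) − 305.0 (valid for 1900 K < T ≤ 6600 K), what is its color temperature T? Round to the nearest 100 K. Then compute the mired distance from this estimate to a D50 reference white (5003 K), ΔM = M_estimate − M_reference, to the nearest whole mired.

+86 mireds

ln(t − 10) = (143 + 305.0) / 138.5 = 3.2347.
t − 10 = e^3.2347 = 25.398, so t = 35.398.
T = 100·t = 3540 K → 3500 K to the nearest 100 K.
M_estimate = 10⁶/3500 = 285.71; M_reference = 10⁶/5003 = 199.88.
ΔM = 285.71 − 199.88 = 85.83 → +86 mireds.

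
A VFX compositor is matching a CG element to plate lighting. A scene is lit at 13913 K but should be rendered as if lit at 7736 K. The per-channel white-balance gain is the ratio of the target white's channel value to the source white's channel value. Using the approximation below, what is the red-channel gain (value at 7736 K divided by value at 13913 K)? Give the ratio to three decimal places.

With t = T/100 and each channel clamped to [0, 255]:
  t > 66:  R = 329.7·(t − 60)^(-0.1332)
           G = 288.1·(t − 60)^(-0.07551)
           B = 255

At 13913 K (t = 139.13):
  R = 329.7·(139.13 − 60)^(-0.1332) = 329.7·79.13^(-0.1332) = 329.7·0.55865 = 184.187.
At 7736 K (t = 77.36):
  R = 329.7·(77.36 − 60)^(-0.1332) = 329.7·17.36^(-0.1332) = 329.7·0.68374 = 225.430.
Gain = 225.430 / 184.187 = 1.2239 → 1.224.

1.224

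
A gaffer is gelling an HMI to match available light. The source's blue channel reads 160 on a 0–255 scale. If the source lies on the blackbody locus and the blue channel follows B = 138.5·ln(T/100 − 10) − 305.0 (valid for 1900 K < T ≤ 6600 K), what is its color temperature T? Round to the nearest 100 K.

3900 K

ln(t − 10) = (160 + 305.0) / 138.5 = 3.3574.
t − 10 = e^3.3574 = 28.714, so t = 38.714.
T = 100·t = 3871 K → 3900 K to the nearest 100 K.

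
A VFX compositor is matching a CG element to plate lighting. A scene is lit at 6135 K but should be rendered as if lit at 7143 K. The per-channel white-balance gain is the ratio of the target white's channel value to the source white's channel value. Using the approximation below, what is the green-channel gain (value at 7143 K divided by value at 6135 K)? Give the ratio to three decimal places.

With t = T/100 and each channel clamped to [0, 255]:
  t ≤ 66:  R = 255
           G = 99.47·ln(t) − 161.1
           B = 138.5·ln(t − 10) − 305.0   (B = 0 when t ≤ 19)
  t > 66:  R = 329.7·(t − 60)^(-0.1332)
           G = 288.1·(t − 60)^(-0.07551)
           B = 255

At 6135 K (t = 61.35):
  G = 99.47·ln 61.35 − 161.1 = 99.47·4.1166 − 161.1 = 248.378.
At 7143 K (t = 71.43):
  G = 288.1·(71.43 − 60)^(-0.07551) = 288.1·11.43^(-0.07551) = 288.1·0.83197 = 239.690.
Gain = 239.690 / 248.378 = 0.9650 → 0.965.

0.965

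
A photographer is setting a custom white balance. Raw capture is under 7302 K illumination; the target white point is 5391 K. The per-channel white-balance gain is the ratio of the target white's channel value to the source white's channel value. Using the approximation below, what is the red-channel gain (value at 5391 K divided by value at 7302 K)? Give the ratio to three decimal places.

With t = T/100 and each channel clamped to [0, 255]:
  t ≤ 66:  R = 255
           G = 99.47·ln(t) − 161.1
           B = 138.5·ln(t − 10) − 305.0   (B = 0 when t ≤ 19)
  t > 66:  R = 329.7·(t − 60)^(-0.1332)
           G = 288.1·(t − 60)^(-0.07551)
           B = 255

1.089

At 7302 K (t = 73.02):
  R = 329.7·(73.02 − 60)^(-0.1332) = 329.7·13.02^(-0.1332) = 329.7·0.71045 = 234.236.
At 5391 K (t = 53.91):
  R = 255 by definition for t ≤ 66.
Gain = 255.000 / 234.236 = 1.0886 → 1.089.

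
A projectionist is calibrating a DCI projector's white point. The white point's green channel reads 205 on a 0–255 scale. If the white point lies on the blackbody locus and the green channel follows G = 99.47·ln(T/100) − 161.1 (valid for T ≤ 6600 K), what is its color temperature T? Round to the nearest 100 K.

ln t = (205 + 161.1) / 99.47 = 3.6805.
t = e^3.6805 = 39.666.
T = 100·t = 3967 K → 4000 K to the nearest 100 K.

4000 K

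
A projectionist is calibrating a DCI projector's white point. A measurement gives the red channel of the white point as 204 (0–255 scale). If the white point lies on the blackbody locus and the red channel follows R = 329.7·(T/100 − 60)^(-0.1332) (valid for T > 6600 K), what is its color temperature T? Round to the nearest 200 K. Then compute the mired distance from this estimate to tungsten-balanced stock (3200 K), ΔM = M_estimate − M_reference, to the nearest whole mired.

(t − 60)^(-0.1332) = 204/329.7 = 0.61874.
t − 60 = 0.61874^(1/-0.1332) = 0.61874^(-7.508) = 36.748, so t = 96.748.
T = 100·t = 9675 K → 9600 K to the nearest 200 K.
M_estimate = 10⁶/9600 = 104.17; M_reference = 10⁶/3200 = 312.50.
ΔM = 104.17 − 312.50 = -208.33 → -208 mireds.

-208 mireds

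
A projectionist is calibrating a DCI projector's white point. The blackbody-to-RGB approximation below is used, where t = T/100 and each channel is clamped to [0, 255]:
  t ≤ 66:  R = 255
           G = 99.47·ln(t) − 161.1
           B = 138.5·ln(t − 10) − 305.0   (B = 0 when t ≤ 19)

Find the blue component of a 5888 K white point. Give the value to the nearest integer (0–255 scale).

t = 5888/100 = 58.88; the t ≤ 66 branch applies.
B = 138.5·ln(58.88 − 10) − 305.0 = 138.5·ln 48.88 − 305.0 = 138.5·3.8894 − 305.0 = 233.678.
Rounded: 234.

234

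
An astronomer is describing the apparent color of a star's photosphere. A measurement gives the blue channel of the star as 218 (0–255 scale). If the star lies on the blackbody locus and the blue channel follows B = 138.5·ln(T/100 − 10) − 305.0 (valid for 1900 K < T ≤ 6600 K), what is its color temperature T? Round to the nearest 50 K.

5350 K

ln(t − 10) = (218 + 305.0) / 138.5 = 3.7762.
t − 10 = e^3.7762 = 43.649, so t = 53.649.
T = 100·t = 5365 K → 5350 K to the nearest 50 K.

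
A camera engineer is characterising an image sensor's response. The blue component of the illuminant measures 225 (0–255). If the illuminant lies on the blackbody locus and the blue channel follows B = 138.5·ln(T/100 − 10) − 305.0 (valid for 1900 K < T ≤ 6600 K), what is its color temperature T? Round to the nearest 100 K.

5600 K

ln(t − 10) = (225 + 305.0) / 138.5 = 3.8267.
t − 10 = e^3.8267 = 45.911, so t = 55.911.
T = 100·t = 5591 K → 5600 K to the nearest 100 K.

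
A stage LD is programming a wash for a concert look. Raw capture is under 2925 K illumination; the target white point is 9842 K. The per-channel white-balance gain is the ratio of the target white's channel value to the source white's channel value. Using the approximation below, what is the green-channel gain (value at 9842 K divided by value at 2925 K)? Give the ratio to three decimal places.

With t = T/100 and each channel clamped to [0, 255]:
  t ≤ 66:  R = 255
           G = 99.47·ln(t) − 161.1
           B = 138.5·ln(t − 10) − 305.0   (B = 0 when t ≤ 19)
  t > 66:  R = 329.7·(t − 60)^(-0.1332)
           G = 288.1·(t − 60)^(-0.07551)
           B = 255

1.252

At 2925 K (t = 29.25):
  G = 99.47·ln 29.25 − 161.1 = 99.47·3.3759 − 161.1 = 174.699.
At 9842 K (t = 98.42):
  G = 288.1·(98.42 − 60)^(-0.07551) = 288.1·38.42^(-0.07551) = 288.1·0.75919 = 218.722.
Gain = 218.722 / 174.699 = 1.2520 → 1.252.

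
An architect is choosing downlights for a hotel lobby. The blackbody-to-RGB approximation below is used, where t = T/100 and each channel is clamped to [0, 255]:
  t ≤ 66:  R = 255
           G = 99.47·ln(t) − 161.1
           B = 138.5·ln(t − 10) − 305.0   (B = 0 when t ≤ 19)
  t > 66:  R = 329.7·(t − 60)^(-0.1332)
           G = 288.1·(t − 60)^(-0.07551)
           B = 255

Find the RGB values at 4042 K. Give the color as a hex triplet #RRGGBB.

#FFCFA8

t = 4042/100 = 40.42; the t ≤ 66 branch applies.
R = 255 by definition for t ≤ 66.
G = 99.47·ln 40.42 − 161.1 = 99.47·3.6993 − 161.1 = 206.872.
B = 138.5·ln(40.42 − 10) − 305.0 = 138.5·ln 30.42 − 305.0 = 138.5·3.4151 − 305.0 = 167.991.
Rounded: (255, 207, 168).
In hex: #FFCFA8.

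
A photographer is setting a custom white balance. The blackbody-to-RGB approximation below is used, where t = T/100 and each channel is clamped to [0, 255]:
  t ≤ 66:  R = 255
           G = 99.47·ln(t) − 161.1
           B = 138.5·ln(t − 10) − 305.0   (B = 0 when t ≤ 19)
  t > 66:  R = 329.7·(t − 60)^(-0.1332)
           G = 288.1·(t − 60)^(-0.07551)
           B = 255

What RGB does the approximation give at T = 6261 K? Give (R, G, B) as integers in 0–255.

t = 6261/100 = 62.61; the t ≤ 66 branch applies.
R = 255 by definition for t ≤ 66.
G = 99.47·ln 62.61 − 161.1 = 99.47·4.1369 − 161.1 = 250.400.
B = 138.5·ln(62.61 − 10) − 305.0 = 138.5·ln 52.61 − 305.0 = 138.5·3.9629 − 305.0 = 243.863.
Rounded: (255, 250, 244).

(255, 250, 244)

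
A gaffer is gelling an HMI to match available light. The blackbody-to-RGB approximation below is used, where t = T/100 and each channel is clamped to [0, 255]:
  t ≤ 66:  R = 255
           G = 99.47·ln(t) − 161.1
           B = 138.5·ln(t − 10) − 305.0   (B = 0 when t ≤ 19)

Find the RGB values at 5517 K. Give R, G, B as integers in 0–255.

t = 5517/100 = 55.17; the t ≤ 66 branch applies.
R = 255 by definition for t ≤ 66.
G = 99.47·ln 55.17 − 161.1 = 99.47·4.0104 − 161.1 = 237.816.
B = 138.5·ln(55.17 − 10) − 305.0 = 138.5·ln 45.17 − 305.0 = 138.5·3.8104 − 305.0 = 222.745.
Rounded: (255, 238, 223).

R=255, G=238, B=223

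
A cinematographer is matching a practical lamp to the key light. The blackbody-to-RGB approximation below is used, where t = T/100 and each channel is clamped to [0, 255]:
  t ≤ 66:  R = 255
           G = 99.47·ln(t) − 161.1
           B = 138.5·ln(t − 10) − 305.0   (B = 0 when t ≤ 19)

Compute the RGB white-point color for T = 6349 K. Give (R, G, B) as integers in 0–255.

(255, 252, 246)

t = 6349/100 = 63.49; the t ≤ 66 branch applies.
R = 255 by definition for t ≤ 66.
G = 99.47·ln 63.49 − 161.1 = 99.47·4.1509 − 161.1 = 251.788.
B = 138.5·ln(63.49 − 10) − 305.0 = 138.5·ln 53.49 − 305.0 = 138.5·3.9795 − 305.0 = 246.160.
Rounded: (255, 252, 246).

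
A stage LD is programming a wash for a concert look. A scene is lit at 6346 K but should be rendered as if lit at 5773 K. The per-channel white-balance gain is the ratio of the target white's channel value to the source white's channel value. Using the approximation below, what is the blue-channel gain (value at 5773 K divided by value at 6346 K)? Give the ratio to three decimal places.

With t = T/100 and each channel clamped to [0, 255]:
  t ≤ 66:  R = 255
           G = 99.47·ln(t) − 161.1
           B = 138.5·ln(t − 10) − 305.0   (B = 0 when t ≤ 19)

0.936

At 6346 K (t = 63.46):
  B = 138.5·ln(63.46 − 10) − 305.0 = 138.5·ln 53.46 − 305.0 = 138.5·3.9789 − 305.0 = 246.082.
At 5773 K (t = 57.73):
  B = 138.5·ln(57.73 − 10) − 305.0 = 138.5·ln 47.73 − 305.0 = 138.5·3.8656 − 305.0 = 230.380.
Gain = 230.380 / 246.082 = 0.9362 → 0.936.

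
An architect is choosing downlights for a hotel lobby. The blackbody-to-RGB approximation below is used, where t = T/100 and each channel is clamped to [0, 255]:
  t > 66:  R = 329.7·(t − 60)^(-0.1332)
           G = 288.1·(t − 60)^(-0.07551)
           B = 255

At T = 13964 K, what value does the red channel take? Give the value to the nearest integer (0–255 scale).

184

t = 13964/100 = 139.64; the t > 66 branch applies.
R = 329.7·(139.64 − 60)^(-0.1332) = 329.7·79.64^(-0.1332) = 329.7·0.55817 = 184.030.
Rounded: 184.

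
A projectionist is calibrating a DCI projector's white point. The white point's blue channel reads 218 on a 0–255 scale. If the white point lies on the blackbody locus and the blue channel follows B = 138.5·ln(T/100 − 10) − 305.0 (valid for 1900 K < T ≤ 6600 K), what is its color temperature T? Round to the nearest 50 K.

5350 K

ln(t − 10) = (218 + 305.0) / 138.5 = 3.7762.
t − 10 = e^3.7762 = 43.649, so t = 53.649.
T = 100·t = 5365 K → 5350 K to the nearest 50 K.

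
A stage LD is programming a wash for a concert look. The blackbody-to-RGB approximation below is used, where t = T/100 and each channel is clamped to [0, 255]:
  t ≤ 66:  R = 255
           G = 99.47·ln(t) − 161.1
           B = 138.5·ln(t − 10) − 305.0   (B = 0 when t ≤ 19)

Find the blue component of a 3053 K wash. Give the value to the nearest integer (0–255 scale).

114

t = 3053/100 = 30.53; the t ≤ 66 branch applies.
B = 138.5·ln(30.53 − 10) − 305.0 = 138.5·ln 20.53 − 305.0 = 138.5·3.0219 − 305.0 = 113.531.
Rounded: 114.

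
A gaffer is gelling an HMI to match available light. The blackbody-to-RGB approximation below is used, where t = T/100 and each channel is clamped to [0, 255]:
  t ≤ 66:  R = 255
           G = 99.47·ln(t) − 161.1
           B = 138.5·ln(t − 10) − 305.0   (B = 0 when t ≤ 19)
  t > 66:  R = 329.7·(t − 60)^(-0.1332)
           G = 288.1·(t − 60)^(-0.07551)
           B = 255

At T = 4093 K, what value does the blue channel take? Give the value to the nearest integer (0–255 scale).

170

t = 4093/100 = 40.93; the t ≤ 66 branch applies.
B = 138.5·ln(40.93 − 10) − 305.0 = 138.5·ln 30.93 − 305.0 = 138.5·3.4317 − 305.0 = 170.294.
Rounded: 170.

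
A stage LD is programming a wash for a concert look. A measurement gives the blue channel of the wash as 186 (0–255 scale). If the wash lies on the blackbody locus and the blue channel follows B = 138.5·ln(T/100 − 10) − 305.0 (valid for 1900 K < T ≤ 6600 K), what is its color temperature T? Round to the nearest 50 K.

ln(t − 10) = (186 + 305.0) / 138.5 = 3.5451.
t − 10 = e^3.5451 = 34.644, so t = 44.644.
T = 100·t = 4464 K → 4450 K to the nearest 50 K.

4450 K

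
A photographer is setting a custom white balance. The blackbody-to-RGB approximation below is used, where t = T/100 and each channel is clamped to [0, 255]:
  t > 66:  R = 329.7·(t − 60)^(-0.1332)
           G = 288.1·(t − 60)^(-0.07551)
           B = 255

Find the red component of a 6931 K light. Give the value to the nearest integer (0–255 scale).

t = 6931/100 = 69.31; the t > 66 branch applies.
R = 329.7·(69.31 − 60)^(-0.1332) = 329.7·9.31^(-0.1332) = 329.7·0.74291 = 244.937.
Rounded: 245.

245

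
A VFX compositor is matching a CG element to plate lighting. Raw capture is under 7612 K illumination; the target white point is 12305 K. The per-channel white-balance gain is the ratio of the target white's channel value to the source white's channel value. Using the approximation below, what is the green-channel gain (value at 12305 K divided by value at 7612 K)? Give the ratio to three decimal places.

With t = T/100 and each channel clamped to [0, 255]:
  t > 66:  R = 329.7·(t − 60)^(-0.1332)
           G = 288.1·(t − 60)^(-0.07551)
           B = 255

0.902

At 7612 K (t = 76.12):
  G = 288.1·(76.12 − 60)^(-0.07551) = 288.1·16.12^(-0.07551) = 288.1·0.81065 = 233.547.
At 12305 K (t = 123.05):
  G = 288.1·(123.05 − 60)^(-0.07551) = 288.1·63.05^(-0.07551) = 288.1·0.73132 = 210.692.
Gain = 210.692 / 233.547 = 0.9021 → 0.902.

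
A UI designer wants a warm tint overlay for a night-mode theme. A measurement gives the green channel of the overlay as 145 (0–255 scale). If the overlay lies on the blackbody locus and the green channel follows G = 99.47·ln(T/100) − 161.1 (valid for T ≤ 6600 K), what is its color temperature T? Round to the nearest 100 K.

ln t = (145 + 161.1) / 99.47 = 3.0773.
t = e^3.0773 = 21.700.
T = 100·t = 2170 K → 2200 K to the nearest 100 K.

2200 K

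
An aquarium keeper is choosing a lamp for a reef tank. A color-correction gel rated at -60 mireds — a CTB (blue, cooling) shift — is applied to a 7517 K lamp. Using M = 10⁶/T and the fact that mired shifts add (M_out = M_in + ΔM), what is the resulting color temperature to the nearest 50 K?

M_in = 10⁶/7517 = 133.03 mireds.
M_out = 133.03 + (-60) = 73.03 mireds.
T_out = 10⁶/73.03 = 13692.7 K → 13700 K.

13700 K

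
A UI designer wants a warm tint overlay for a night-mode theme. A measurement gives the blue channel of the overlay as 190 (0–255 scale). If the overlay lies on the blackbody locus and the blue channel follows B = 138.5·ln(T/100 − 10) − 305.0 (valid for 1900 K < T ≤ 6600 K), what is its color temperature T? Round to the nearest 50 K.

4550 K

ln(t − 10) = (190 + 305.0) / 138.5 = 3.5740.
t − 10 = e^3.5740 = 35.659, so t = 45.659.
T = 100·t = 4566 K → 4550 K to the nearest 50 K.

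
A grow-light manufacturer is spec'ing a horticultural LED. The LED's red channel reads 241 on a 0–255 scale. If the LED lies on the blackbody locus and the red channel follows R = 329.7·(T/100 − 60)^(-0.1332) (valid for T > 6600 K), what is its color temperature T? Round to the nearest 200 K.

7000 K

(t − 60)^(-0.1332) = 241/329.7 = 0.73097.
t − 60 = 0.73097^(1/-0.1332) = 0.73097^(-7.508) = 10.514, so t = 70.514.
T = 100·t = 7051 K → 7000 K to the nearest 200 K.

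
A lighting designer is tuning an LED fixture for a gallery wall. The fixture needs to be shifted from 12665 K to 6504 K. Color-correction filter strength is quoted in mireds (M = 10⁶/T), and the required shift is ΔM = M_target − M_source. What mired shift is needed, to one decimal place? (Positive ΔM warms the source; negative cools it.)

M_source = 10⁶/12665 = 78.958; M_target = 10⁶/6504 = 153.752.
ΔM = 153.752 − 78.958 = 74.794 → +74.8 mireds, a warming shift.

+74.8 mireds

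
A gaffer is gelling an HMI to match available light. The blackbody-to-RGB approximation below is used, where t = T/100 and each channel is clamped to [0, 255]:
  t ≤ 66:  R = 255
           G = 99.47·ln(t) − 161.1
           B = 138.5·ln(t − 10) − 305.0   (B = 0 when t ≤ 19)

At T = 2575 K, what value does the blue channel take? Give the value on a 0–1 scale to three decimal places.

t = 2575/100 = 25.75; the t ≤ 66 branch applies.
B = 138.5·ln(25.75 − 10) − 305.0 = 138.5·ln 15.75 − 305.0 = 138.5·2.7568 − 305.0 = 76.822.
On a 0–1 scale: 76.822/255 = 0.3013 → 0.301.

0.301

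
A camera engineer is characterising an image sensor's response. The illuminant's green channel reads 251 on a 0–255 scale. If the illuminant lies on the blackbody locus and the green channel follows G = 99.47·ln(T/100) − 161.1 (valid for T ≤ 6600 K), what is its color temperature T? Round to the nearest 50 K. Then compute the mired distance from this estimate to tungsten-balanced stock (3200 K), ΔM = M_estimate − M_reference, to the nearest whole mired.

-154 mireds

ln t = (251 + 161.1) / 99.47 = 4.1430.
t = e^4.1430 = 62.989.
T = 100·t = 6299 K → 6300 K to the nearest 50 K.
M_estimate = 10⁶/6300 = 158.73; M_reference = 10⁶/3200 = 312.50.
ΔM = 158.73 − 312.50 = -153.77 → -154 mireds.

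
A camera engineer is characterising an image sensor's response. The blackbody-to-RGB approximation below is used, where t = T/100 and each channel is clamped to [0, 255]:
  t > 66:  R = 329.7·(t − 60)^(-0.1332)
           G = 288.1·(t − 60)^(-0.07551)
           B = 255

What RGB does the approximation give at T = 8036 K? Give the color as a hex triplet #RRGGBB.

#DDE5FF

t = 8036/100 = 80.36; the t > 66 branch applies.
R = 329.7·(80.36 − 60)^(-0.1332) = 329.7·20.36^(-0.1332) = 329.7·0.66938 = 220.694.
G = 288.1·(80.36 − 60)^(-0.07551) = 288.1·20.36^(-0.07551) = 288.1·0.79648 = 229.466.
B = 255 by definition for t > 66.
Rounded: (221, 229, 255).
In hex: #DDE5FF.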